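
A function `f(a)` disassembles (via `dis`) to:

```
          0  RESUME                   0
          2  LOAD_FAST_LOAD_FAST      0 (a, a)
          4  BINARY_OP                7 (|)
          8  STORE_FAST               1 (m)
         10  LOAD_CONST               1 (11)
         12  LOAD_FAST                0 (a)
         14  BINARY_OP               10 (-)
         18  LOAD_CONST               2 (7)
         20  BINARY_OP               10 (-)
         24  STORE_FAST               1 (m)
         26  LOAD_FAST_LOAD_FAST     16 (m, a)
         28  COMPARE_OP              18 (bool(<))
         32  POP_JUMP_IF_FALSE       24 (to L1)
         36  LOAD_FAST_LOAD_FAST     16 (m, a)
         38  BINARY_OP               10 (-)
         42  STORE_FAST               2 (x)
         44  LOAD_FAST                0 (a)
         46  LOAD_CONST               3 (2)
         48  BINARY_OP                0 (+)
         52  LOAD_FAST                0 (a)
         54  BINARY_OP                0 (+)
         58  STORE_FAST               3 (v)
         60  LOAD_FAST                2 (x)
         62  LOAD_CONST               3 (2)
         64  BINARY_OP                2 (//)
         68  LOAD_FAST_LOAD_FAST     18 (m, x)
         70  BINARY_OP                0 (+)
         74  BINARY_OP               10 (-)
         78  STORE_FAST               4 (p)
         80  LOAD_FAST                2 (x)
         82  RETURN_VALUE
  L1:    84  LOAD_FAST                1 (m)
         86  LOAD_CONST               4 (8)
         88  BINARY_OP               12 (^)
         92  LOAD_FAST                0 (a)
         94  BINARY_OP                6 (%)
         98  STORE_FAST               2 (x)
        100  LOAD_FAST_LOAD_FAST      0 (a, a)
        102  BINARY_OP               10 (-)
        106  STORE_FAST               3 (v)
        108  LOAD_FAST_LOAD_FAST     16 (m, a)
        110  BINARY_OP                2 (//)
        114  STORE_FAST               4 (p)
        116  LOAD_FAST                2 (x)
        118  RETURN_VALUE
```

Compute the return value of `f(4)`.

-4

LOAD_FAST_LOAD_FAST a,a → push 4,4. Stack: [4, 4]
BINARY_OP | → 4 | 4 = 4. Stack: [4]
STORE_FAST m → m=4. Stack: []
LOAD_CONST → push 11. Stack: [11]
LOAD_FAST a → push 4. Stack: [11, 4]
BINARY_OP - → 11 - 4 = 7. Stack: [7]
LOAD_CONST → push 7. Stack: [7, 7]
BINARY_OP - → 7 - 7 = 0. Stack: [0]
STORE_FAST m → m=0. Stack: []
LOAD_FAST_LOAD_FAST m,a → push 0,4. Stack: [0, 4]
COMPARE_OP bool(<) → 0 vs 4 = True. Stack: [True]
POP_JUMP_IF_FALSE → pop True; no jump. Stack: []
LOAD_FAST_LOAD_FAST m,a → push 0,4. Stack: [0, 4]
BINARY_OP - → 0 - 4 = -4. Stack: [-4]
STORE_FAST x → x=-4. Stack: []
LOAD_FAST a → push 4. Stack: [4]
LOAD_CONST → push 2. Stack: [4, 2]
BINARY_OP + → 4 + 2 = 6. Stack: [6]
LOAD_FAST a → push 4. Stack: [6, 4]
BINARY_OP + → 6 + 4 = 10. Stack: [10]
STORE_FAST v → v=10. Stack: []
LOAD_FAST x → push -4. Stack: [-4]
LOAD_CONST → push 2. Stack: [-4, 2]
BINARY_OP // → -4 // 2 = -2. Stack: [-2]
LOAD_FAST_LOAD_FAST m,x → push 0,-4. Stack: [-2, 0, -4]
BINARY_OP + → 0 + -4 = -4. Stack: [-2, -4]
BINARY_OP - → -2 - -4 = 2. Stack: [2]
STORE_FAST p → p=2. Stack: []
LOAD_FAST x → push -4. Stack: [-4]
RETURN_VALUE → return -4.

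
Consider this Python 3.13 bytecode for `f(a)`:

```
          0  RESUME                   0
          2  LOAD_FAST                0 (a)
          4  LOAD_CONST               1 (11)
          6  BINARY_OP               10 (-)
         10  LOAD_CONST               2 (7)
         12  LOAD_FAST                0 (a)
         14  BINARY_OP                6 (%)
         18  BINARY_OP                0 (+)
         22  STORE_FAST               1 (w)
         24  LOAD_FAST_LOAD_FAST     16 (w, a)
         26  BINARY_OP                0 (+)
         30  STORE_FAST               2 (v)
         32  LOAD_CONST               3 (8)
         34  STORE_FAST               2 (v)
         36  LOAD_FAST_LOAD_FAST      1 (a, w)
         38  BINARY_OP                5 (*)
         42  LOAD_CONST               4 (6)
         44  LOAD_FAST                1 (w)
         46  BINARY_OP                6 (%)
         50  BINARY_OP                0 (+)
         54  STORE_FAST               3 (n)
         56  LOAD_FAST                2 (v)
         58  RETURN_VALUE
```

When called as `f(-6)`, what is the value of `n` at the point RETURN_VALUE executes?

LOAD_FAST a → push -6. Stack: [-6]
LOAD_CONST → push 11. Stack: [-6, 11]
BINARY_OP - → -6 - 11 = -17. Stack: [-17]
LOAD_CONST → push 7. Stack: [-17, 7]
LOAD_FAST a → push -6. Stack: [-17, 7, -6]
BINARY_OP % → 7 % -6 = -5. Stack: [-17, -5]
BINARY_OP + → -17 + -5 = -22. Stack: [-22]
STORE_FAST w → w=-22. Stack: []
LOAD_FAST_LOAD_FAST w,a → push -22,-6. Stack: [-22, -6]
BINARY_OP + → -22 + -6 = -28. Stack: [-28]
STORE_FAST v → v=-28. Stack: []
LOAD_CONST → push 8. Stack: [8]
STORE_FAST v → v=8. Stack: []
LOAD_FAST_LOAD_FAST a,w → push -6,-22. Stack: [-6, -22]
BINARY_OP * → -6 * -22 = 132. Stack: [132]
LOAD_CONST → push 6. Stack: [132, 6]
LOAD_FAST w → push -22. Stack: [132, 6, -22]
BINARY_OP % → 6 % -22 = -16. Stack: [132, -16]
BINARY_OP + → 132 + -16 = 116. Stack: [116]
STORE_FAST n → n=116. Stack: []
LOAD_FAST v → push 8. Stack: [8]
RETURN_VALUE → return 8.

116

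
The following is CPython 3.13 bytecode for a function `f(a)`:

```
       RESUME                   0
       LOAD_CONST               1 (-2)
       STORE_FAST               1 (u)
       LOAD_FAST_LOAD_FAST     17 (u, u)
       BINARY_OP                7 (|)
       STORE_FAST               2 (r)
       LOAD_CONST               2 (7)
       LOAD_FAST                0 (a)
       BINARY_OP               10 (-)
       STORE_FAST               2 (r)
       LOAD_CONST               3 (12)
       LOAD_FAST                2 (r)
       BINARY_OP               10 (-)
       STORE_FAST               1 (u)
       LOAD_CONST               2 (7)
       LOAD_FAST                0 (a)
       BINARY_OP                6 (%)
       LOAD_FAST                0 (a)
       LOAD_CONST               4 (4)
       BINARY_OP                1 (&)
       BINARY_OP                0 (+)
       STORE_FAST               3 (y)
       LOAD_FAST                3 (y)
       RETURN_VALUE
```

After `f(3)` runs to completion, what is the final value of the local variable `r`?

LOAD_CONST → push -2. Stack: [-2]
STORE_FAST u → u=-2. Stack: []
LOAD_FAST_LOAD_FAST u,u → push -2,-2. Stack: [-2, -2]
BINARY_OP | → -2 | -2 = -2. Stack: [-2]
STORE_FAST r → r=-2. Stack: []
LOAD_CONST → push 7. Stack: [7]
LOAD_FAST a → push 3. Stack: [7, 3]
BINARY_OP - → 7 - 3 = 4. Stack: [4]
STORE_FAST r → r=4. Stack: []
LOAD_CONST → push 12. Stack: [12]
LOAD_FAST r → push 4. Stack: [12, 4]
BINARY_OP - → 12 - 4 = 8. Stack: [8]
STORE_FAST u → u=8. Stack: []
LOAD_CONST → push 7. Stack: [7]
LOAD_FAST a → push 3. Stack: [7, 3]
BINARY_OP % → 7 % 3 = 1. Stack: [1]
LOAD_FAST a → push 3. Stack: [1, 3]
LOAD_CONST → push 4. Stack: [1, 3, 4]
BINARY_OP & → 3 & 4 = 0. Stack: [1, 0]
BINARY_OP + → 1 + 0 = 1. Stack: [1]
STORE_FAST y → y=1. Stack: []
LOAD_FAST y → push 1. Stack: [1]
RETURN_VALUE → return 1.

4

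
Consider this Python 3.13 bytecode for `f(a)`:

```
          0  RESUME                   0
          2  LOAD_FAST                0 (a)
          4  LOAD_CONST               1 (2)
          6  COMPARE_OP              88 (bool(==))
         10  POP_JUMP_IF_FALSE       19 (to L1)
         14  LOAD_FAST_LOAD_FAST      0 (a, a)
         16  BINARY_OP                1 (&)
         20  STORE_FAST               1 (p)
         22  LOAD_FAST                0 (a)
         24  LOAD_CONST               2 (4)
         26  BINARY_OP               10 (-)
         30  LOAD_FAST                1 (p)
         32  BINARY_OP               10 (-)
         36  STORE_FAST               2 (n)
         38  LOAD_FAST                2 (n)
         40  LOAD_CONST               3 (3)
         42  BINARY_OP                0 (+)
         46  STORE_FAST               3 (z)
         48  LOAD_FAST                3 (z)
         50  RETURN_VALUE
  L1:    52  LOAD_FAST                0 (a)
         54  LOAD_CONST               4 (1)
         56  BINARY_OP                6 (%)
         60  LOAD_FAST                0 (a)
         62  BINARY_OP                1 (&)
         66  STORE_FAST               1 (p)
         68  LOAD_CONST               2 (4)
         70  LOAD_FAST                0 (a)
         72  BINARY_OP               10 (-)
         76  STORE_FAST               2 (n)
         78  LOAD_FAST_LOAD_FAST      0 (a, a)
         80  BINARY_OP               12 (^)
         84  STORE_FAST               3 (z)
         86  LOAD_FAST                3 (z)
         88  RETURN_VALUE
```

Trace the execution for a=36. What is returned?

LOAD_FAST a → push 36. Stack: [36]
LOAD_CONST → push 2. Stack: [36, 2]
COMPARE_OP bool(==) → 36 vs 2 = False. Stack: [False]
POP_JUMP_IF_FALSE → pop False; jump. Stack: []
LOAD_FAST a → push 36. Stack: [36]
LOAD_CONST → push 1. Stack: [36, 1]
BINARY_OP % → 36 % 1 = 0. Stack: [0]
LOAD_FAST a → push 36. Stack: [0, 36]
BINARY_OP & → 0 & 36 = 0. Stack: [0]
STORE_FAST p → p=0. Stack: []
LOAD_CONST → push 4. Stack: [4]
LOAD_FAST a → push 36. Stack: [4, 36]
BINARY_OP - → 4 - 36 = -32. Stack: [-32]
STORE_FAST n → n=-32. Stack: []
LOAD_FAST_LOAD_FAST a,a → push 36,36. Stack: [36, 36]
BINARY_OP ^ → 36 ^ 36 = 0. Stack: [0]
STORE_FAST z → z=0. Stack: []
LOAD_FAST z → push 0. Stack: [0]
RETURN_VALUE → return 0.

0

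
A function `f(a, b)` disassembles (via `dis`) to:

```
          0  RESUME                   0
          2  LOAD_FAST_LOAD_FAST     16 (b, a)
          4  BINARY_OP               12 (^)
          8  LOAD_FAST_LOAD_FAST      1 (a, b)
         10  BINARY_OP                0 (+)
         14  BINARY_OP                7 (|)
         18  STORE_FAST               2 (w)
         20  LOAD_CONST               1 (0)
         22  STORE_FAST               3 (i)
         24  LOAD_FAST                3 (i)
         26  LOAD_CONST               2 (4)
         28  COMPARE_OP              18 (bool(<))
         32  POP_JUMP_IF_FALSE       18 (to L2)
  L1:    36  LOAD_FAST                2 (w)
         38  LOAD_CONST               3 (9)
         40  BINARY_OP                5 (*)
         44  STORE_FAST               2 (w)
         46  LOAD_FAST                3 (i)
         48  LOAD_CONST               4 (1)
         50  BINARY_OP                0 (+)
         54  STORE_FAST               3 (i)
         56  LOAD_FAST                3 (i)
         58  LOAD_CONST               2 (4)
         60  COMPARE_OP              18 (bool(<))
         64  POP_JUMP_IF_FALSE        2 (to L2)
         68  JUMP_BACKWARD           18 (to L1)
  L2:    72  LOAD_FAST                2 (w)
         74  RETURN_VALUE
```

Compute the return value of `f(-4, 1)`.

LOAD_FAST_LOAD_FAST b,a → push 1,-4. Stack: [1, -4]
BINARY_OP ^ → 1 ^ -4 = -3. Stack: [-3]
LOAD_FAST_LOAD_FAST a,b → push -4,1. Stack: [-3, -4, 1]
BINARY_OP + → -4 + 1 = -3. Stack: [-3, -3]
BINARY_OP | → -3 | -3 = -3. Stack: [-3]
STORE_FAST w → w=-3. Stack: []
LOAD_CONST → push 0. Stack: [0]
STORE_FAST i → i=0. Stack: []
LOAD_FAST i → push 0. Stack: [0]
LOAD_CONST → push 4. Stack: [0, 4]
COMPARE_OP bool(<) → 0 vs 4 = True. Stack: [True]
POP_JUMP_IF_FALSE → pop True; no jump. Stack: []
LOAD_FAST w → push -3. Stack: [-3]
LOAD_CONST → push 9. Stack: [-3, 9]
BINARY_OP * → -3 * 9 = -27. Stack: [-27]
STORE_FAST w → w=-27. Stack: []
LOAD_FAST i → push 0. Stack: [0]
LOAD_CONST → push 1. Stack: [0, 1]
BINARY_OP + → 0 + 1 = 1. Stack: [1]
STORE_FAST i → i=1. Stack: []
LOAD_FAST i → push 1. Stack: [1]
LOAD_CONST → push 4. Stack: [1, 4]
COMPARE_OP bool(<) → 1 vs 4 = True. Stack: [True]
POP_JUMP_IF_FALSE → pop True; no jump. Stack: []
LOAD_FAST w → push -27. Stack: [-27]
LOAD_CONST → push 9. Stack: [-27, 9]
BINARY_OP * → -27 * 9 = -243. Stack: [-243]
STORE_FAST w → w=-243. Stack: []
LOAD_FAST i → push 1. Stack: [1]
LOAD_CONST → push 1. Stack: [1, 1]
BINARY_OP + → 1 + 1 = 2. Stack: [2]
STORE_FAST i → i=2. Stack: []
LOAD_FAST i → push 2. Stack: [2]
LOAD_CONST → push 4. Stack: [2, 4]
COMPARE_OP bool(<) → 2 vs 4 = True. Stack: [True]
POP_JUMP_IF_FALSE → pop True; no jump. Stack: []
LOAD_FAST w → push -243. Stack: [-243]
LOAD_CONST → push 9. Stack: [-243, 9]
BINARY_OP * → -243 * 9 = -2187. Stack: [-2187]
STORE_FAST w → w=-2187. Stack: []
LOAD_FAST i → push 2. Stack: [2]
LOAD_CONST → push 1. Stack: [2, 1]
BINARY_OP + → 2 + 1 = 3. Stack: [3]
STORE_FAST i → i=3. Stack: []
LOAD_FAST i → push 3. Stack: [3]
LOAD_CONST → push 4. Stack: [3, 4]
COMPARE_OP bool(<) → 3 vs 4 = True. Stack: [True]
POP_JUMP_IF_FALSE → pop True; no jump. Stack: []
LOAD_FAST w → push -2187. Stack: [-2187]
LOAD_CONST → push 9. Stack: [-2187, 9]
BINARY_OP * → -2187 * 9 = -19683. Stack: [-19683]
STORE_FAST w → w=-19683. Stack: []
LOAD_FAST i → push 3. Stack: [3]
LOAD_CONST → push 1. Stack: [3, 1]
BINARY_OP + → 3 + 1 = 4. Stack: [4]
STORE_FAST i → i=4. Stack: []
LOAD_FAST i → push 4. Stack: [4]
LOAD_CONST → push 4. Stack: [4, 4]
COMPARE_OP bool(<) → 4 vs 4 = False. Stack: [False]
POP_JUMP_IF_FALSE → pop False; jump. Stack: []
LOAD_FAST w → push -19683. Stack: [-19683]
RETURN_VALUE → return -19683.

-19683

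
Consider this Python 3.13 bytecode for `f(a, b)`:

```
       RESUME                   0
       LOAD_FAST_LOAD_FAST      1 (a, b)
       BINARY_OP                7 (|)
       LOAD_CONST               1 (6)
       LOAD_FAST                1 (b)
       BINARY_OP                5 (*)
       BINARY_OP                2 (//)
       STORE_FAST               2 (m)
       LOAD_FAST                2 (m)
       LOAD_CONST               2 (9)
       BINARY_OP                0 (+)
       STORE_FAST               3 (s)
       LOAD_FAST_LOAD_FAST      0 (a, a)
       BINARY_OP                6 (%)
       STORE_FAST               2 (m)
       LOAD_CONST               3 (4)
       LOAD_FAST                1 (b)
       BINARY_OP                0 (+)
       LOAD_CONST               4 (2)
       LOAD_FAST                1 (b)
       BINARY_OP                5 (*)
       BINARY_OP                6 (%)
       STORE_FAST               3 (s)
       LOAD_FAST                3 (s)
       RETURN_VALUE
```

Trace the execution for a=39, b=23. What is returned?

27

LOAD_FAST_LOAD_FAST a,b → push 39,23. Stack: [39, 23]
BINARY_OP | → 39 | 23 = 55. Stack: [55]
LOAD_CONST → push 6. Stack: [55, 6]
LOAD_FAST b → push 23. Stack: [55, 6, 23]
BINARY_OP * → 6 * 23 = 138. Stack: [55, 138]
BINARY_OP // → 55 // 138 = 0. Stack: [0]
STORE_FAST m → m=0. Stack: []
LOAD_FAST m → push 0. Stack: [0]
LOAD_CONST → push 9. Stack: [0, 9]
BINARY_OP + → 0 + 9 = 9. Stack: [9]
STORE_FAST s → s=9. Stack: []
LOAD_FAST_LOAD_FAST a,a → push 39,39. Stack: [39, 39]
BINARY_OP % → 39 % 39 = 0. Stack: [0]
STORE_FAST m → m=0. Stack: []
LOAD_CONST → push 4. Stack: [4]
LOAD_FAST b → push 23. Stack: [4, 23]
BINARY_OP + → 4 + 23 = 27. Stack: [27]
LOAD_CONST → push 2. Stack: [27, 2]
LOAD_FAST b → push 23. Stack: [27, 2, 23]
BINARY_OP * → 2 * 23 = 46. Stack: [27, 46]
BINARY_OP % → 27 % 46 = 27. Stack: [27]
STORE_FAST s → s=27. Stack: []
LOAD_FAST s → push 27. Stack: [27]
RETURN_VALUE → return 27.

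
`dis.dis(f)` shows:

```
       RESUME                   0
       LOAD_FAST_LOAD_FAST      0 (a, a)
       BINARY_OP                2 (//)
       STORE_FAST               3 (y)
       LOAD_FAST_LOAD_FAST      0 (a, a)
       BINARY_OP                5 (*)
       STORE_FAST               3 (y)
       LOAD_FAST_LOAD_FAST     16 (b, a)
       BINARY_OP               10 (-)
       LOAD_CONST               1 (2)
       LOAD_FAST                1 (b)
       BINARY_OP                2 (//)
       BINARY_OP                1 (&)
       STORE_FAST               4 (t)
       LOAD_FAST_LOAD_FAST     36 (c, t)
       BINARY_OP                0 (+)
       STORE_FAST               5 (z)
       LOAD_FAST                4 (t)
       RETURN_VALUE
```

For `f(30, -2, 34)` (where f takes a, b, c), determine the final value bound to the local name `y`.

LOAD_FAST_LOAD_FAST a,a → push 30,30. Stack: [30, 30]
BINARY_OP // → 30 // 30 = 1. Stack: [1]
STORE_FAST y → y=1. Stack: []
LOAD_FAST_LOAD_FAST a,a → push 30,30. Stack: [30, 30]
BINARY_OP * → 30 * 30 = 900. Stack: [900]
STORE_FAST y → y=900. Stack: []
LOAD_FAST_LOAD_FAST b,a → push -2,30. Stack: [-2, 30]
BINARY_OP - → -2 - 30 = -32. Stack: [-32]
LOAD_CONST → push 2. Stack: [-32, 2]
LOAD_FAST b → push -2. Stack: [-32, 2, -2]
BINARY_OP // → 2 // -2 = -1. Stack: [-32, -1]
BINARY_OP & → -32 & -1 = -32. Stack: [-32]
STORE_FAST t → t=-32. Stack: []
LOAD_FAST_LOAD_FAST c,t → push 34,-32. Stack: [34, -32]
BINARY_OP + → 34 + -32 = 2. Stack: [2]
STORE_FAST z → z=2. Stack: []
LOAD_FAST t → push -32. Stack: [-32]
RETURN_VALUE → return -32.

900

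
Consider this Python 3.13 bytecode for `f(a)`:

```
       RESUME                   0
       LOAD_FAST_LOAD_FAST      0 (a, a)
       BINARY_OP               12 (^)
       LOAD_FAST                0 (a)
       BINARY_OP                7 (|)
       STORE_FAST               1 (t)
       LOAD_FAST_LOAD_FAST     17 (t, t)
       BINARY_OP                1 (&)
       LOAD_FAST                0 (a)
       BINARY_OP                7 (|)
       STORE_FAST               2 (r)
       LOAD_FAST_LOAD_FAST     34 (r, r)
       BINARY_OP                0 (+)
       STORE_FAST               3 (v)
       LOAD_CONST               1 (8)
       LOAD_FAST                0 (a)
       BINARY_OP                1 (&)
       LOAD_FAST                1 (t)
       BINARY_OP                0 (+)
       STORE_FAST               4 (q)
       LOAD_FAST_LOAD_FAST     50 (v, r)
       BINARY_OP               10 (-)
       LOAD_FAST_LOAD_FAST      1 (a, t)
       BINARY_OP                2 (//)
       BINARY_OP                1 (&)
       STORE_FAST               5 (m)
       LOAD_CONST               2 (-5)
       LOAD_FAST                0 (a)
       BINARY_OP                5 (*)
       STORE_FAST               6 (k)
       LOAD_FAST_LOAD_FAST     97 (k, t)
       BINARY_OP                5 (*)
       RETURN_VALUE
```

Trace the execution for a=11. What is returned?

-605

LOAD_FAST_LOAD_FAST a,a → push 11,11. Stack: [11, 11]
BINARY_OP ^ → 11 ^ 11 = 0. Stack: [0]
LOAD_FAST a → push 11. Stack: [0, 11]
BINARY_OP | → 0 | 11 = 11. Stack: [11]
STORE_FAST t → t=11. Stack: []
LOAD_FAST_LOAD_FAST t,t → push 11,11. Stack: [11, 11]
BINARY_OP & → 11 & 11 = 11. Stack: [11]
LOAD_FAST a → push 11. Stack: [11, 11]
BINARY_OP | → 11 | 11 = 11. Stack: [11]
STORE_FAST r → r=11. Stack: []
LOAD_FAST_LOAD_FAST r,r → push 11,11. Stack: [11, 11]
BINARY_OP + → 11 + 11 = 22. Stack: [22]
STORE_FAST v → v=22. Stack: []
LOAD_CONST → push 8. Stack: [8]
LOAD_FAST a → push 11. Stack: [8, 11]
BINARY_OP & → 8 & 11 = 8. Stack: [8]
LOAD_FAST t → push 11. Stack: [8, 11]
BINARY_OP + → 8 + 11 = 19. Stack: [19]
STORE_FAST q → q=19. Stack: []
LOAD_FAST_LOAD_FAST v,r → push 22,11. Stack: [22, 11]
BINARY_OP - → 22 - 11 = 11. Stack: [11]
LOAD_FAST_LOAD_FAST a,t → push 11,11. Stack: [11, 11, 11]
BINARY_OP // → 11 // 11 = 1. Stack: [11, 1]
BINARY_OP & → 11 & 1 = 1. Stack: [1]
STORE_FAST m → m=1. Stack: []
LOAD_CONST → push -5. Stack: [-5]
LOAD_FAST a → push 11. Stack: [-5, 11]
BINARY_OP * → -5 * 11 = -55. Stack: [-55]
STORE_FAST k → k=-55. Stack: []
LOAD_FAST_LOAD_FAST k,t → push -55,11. Stack: [-55, 11]
BINARY_OP * → -55 * 11 = -605. Stack: [-605]
RETURN_VALUE → return -605.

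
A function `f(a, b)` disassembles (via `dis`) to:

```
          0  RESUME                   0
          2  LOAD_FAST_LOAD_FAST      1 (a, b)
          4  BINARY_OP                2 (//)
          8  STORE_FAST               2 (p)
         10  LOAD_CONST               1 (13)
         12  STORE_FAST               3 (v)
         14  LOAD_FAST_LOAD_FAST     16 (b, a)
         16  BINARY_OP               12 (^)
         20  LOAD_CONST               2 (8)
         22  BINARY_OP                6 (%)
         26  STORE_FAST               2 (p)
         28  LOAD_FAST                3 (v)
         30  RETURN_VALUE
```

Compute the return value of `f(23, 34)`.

13

LOAD_FAST_LOAD_FAST a,b → push 23,34. Stack: [23, 34]
BINARY_OP // → 23 // 34 = 0. Stack: [0]
STORE_FAST p → p=0. Stack: []
LOAD_CONST → push 13. Stack: [13]
STORE_FAST v → v=13. Stack: []
LOAD_FAST_LOAD_FAST b,a → push 34,23. Stack: [34, 23]
BINARY_OP ^ → 34 ^ 23 = 53. Stack: [53]
LOAD_CONST → push 8. Stack: [53, 8]
BINARY_OP % → 53 % 8 = 5. Stack: [5]
STORE_FAST p → p=5. Stack: []
LOAD_FAST v → push 13. Stack: [13]
RETURN_VALUE → return 13.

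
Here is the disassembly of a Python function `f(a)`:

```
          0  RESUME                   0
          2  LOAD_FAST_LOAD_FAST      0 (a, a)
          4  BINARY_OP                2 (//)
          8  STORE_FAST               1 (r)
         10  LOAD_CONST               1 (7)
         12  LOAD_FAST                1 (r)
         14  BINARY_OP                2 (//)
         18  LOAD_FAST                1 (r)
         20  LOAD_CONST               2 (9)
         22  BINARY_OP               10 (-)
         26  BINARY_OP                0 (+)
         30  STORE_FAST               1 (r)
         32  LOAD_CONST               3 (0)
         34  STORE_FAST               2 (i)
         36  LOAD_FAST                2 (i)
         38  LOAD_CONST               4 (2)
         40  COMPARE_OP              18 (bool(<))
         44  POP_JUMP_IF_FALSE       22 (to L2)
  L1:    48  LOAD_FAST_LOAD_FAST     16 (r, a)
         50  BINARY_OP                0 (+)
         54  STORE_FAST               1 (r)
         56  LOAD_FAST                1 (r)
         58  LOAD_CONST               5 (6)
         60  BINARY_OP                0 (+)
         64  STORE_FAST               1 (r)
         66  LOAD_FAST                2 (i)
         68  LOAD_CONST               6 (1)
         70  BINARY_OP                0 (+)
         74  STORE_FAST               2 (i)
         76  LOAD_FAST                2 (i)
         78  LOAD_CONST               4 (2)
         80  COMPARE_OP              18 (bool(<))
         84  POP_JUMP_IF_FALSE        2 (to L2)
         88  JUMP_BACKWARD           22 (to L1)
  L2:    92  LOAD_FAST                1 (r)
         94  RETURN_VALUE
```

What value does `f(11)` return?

33

LOAD_FAST_LOAD_FAST a,a → push 11,11. Stack: [11, 11]
BINARY_OP // → 11 // 11 = 1. Stack: [1]
STORE_FAST r → r=1. Stack: []
LOAD_CONST → push 7. Stack: [7]
LOAD_FAST r → push 1. Stack: [7, 1]
BINARY_OP // → 7 // 1 = 7. Stack: [7]
LOAD_FAST r → push 1. Stack: [7, 1]
LOAD_CONST → push 9. Stack: [7, 1, 9]
BINARY_OP - → 1 - 9 = -8. Stack: [7, -8]
BINARY_OP + → 7 + -8 = -1. Stack: [-1]
STORE_FAST r → r=-1. Stack: []
LOAD_CONST → push 0. Stack: [0]
STORE_FAST i → i=0. Stack: []
LOAD_FAST i → push 0. Stack: [0]
LOAD_CONST → push 2. Stack: [0, 2]
COMPARE_OP bool(<) → 0 vs 2 = True. Stack: [True]
POP_JUMP_IF_FALSE → pop True; no jump. Stack: []
LOAD_FAST_LOAD_FAST r,a → push -1,11. Stack: [-1, 11]
BINARY_OP + → -1 + 11 = 10. Stack: [10]
STORE_FAST r → r=10. Stack: []
LOAD_FAST r → push 10. Stack: [10]
LOAD_CONST → push 6. Stack: [10, 6]
BINARY_OP + → 10 + 6 = 16. Stack: [16]
STORE_FAST r → r=16. Stack: []
LOAD_FAST i → push 0. Stack: [0]
LOAD_CONST → push 1. Stack: [0, 1]
BINARY_OP + → 0 + 1 = 1. Stack: [1]
STORE_FAST i → i=1. Stack: []
LOAD_FAST i → push 1. Stack: [1]
LOAD_CONST → push 2. Stack: [1, 2]
COMPARE_OP bool(<) → 1 vs 2 = True. Stack: [True]
POP_JUMP_IF_FALSE → pop True; no jump. Stack: []
LOAD_FAST_LOAD_FAST r,a → push 16,11. Stack: [16, 11]
BINARY_OP + → 16 + 11 = 27. Stack: [27]
STORE_FAST r → r=27. Stack: []
LOAD_FAST r → push 27. Stack: [27]
LOAD_CONST → push 6. Stack: [27, 6]
BINARY_OP + → 27 + 6 = 33. Stack: [33]
STORE_FAST r → r=33. Stack: []
LOAD_FAST i → push 1. Stack: [1]
LOAD_CONST → push 1. Stack: [1, 1]
BINARY_OP + → 1 + 1 = 2. Stack: [2]
STORE_FAST i → i=2. Stack: []
LOAD_FAST i → push 2. Stack: [2]
LOAD_CONST → push 2. Stack: [2, 2]
COMPARE_OP bool(<) → 2 vs 2 = False. Stack: [False]
POP_JUMP_IF_FALSE → pop False; jump. Stack: []
LOAD_FAST r → push 33. Stack: [33]
RETURN_VALUE → return 33.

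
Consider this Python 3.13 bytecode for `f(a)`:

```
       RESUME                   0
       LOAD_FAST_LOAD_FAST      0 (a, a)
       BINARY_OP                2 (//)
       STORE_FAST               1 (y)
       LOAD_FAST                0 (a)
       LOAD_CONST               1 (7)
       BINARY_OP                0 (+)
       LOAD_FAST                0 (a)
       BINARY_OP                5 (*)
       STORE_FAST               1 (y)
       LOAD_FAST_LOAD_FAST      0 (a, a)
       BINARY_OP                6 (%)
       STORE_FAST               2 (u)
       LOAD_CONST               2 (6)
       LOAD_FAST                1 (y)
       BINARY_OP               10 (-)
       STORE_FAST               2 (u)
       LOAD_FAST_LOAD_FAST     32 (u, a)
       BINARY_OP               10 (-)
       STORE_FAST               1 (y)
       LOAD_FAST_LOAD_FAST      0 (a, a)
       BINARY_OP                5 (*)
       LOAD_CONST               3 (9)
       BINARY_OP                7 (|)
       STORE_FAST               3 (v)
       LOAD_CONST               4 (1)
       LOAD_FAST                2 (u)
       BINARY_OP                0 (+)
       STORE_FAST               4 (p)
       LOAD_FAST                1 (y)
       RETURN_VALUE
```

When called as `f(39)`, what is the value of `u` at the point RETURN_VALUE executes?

LOAD_FAST_LOAD_FAST a,a → push 39,39. Stack: [39, 39]
BINARY_OP // → 39 // 39 = 1. Stack: [1]
STORE_FAST y → y=1. Stack: []
LOAD_FAST a → push 39. Stack: [39]
LOAD_CONST → push 7. Stack: [39, 7]
BINARY_OP + → 39 + 7 = 46. Stack: [46]
LOAD_FAST a → push 39. Stack: [46, 39]
BINARY_OP * → 46 * 39 = 1794. Stack: [1794]
STORE_FAST y → y=1794. Stack: []
LOAD_FAST_LOAD_FAST a,a → push 39,39. Stack: [39, 39]
BINARY_OP % → 39 % 39 = 0. Stack: [0]
STORE_FAST u → u=0. Stack: []
LOAD_CONST → push 6. Stack: [6]
LOAD_FAST y → push 1794. Stack: [6, 1794]
BINARY_OP - → 6 - 1794 = -1788. Stack: [-1788]
STORE_FAST u → u=-1788. Stack: []
LOAD_FAST_LOAD_FAST u,a → push -1788,39. Stack: [-1788, 39]
BINARY_OP - → -1788 - 39 = -1827. Stack: [-1827]
STORE_FAST y → y=-1827. Stack: []
LOAD_FAST_LOAD_FAST a,a → push 39,39. Stack: [39, 39]
BINARY_OP * → 39 * 39 = 1521. Stack: [1521]
LOAD_CONST → push 9. Stack: [1521, 9]
BINARY_OP | → 1521 | 9 = 1529. Stack: [1529]
STORE_FAST v → v=1529. Stack: []
LOAD_CONST → push 1. Stack: [1]
LOAD_FAST u → push -1788. Stack: [1, -1788]
BINARY_OP + → 1 + -1788 = -1787. Stack: [-1787]
STORE_FAST p → p=-1787. Stack: []
LOAD_FAST y → push -1827. Stack: [-1827]
RETURN_VALUE → return -1827.

-1788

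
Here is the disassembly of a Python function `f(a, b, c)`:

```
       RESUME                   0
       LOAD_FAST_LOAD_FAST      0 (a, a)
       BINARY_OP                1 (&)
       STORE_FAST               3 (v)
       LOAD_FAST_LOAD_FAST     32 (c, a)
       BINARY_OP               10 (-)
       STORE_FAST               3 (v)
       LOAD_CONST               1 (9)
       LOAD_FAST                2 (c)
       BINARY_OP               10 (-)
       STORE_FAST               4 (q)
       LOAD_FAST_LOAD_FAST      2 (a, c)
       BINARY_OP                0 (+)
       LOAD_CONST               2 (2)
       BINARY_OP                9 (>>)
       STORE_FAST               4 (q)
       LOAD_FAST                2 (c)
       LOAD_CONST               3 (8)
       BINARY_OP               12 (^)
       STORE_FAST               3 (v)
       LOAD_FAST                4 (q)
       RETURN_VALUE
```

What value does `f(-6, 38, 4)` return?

-1

LOAD_FAST_LOAD_FAST a,a → push -6,-6. Stack: [-6, -6]
BINARY_OP & → -6 & -6 = -6. Stack: [-6]
STORE_FAST v → v=-6. Stack: []
LOAD_FAST_LOAD_FAST c,a → push 4,-6. Stack: [4, -6]
BINARY_OP - → 4 - -6 = 10. Stack: [10]
STORE_FAST v → v=10. Stack: []
LOAD_CONST → push 9. Stack: [9]
LOAD_FAST c → push 4. Stack: [9, 4]
BINARY_OP - → 9 - 4 = 5. Stack: [5]
STORE_FAST q → q=5. Stack: []
LOAD_FAST_LOAD_FAST a,c → push -6,4. Stack: [-6, 4]
BINARY_OP + → -6 + 4 = -2. Stack: [-2]
LOAD_CONST → push 2. Stack: [-2, 2]
BINARY_OP >> → -2 >> 2 = -1. Stack: [-1]
STORE_FAST q → q=-1. Stack: []
LOAD_FAST c → push 4. Stack: [4]
LOAD_CONST → push 8. Stack: [4, 8]
BINARY_OP ^ → 4 ^ 8 = 12. Stack: [12]
STORE_FAST v → v=12. Stack: []
LOAD_FAST q → push -1. Stack: [-1]
RETURN_VALUE → return -1.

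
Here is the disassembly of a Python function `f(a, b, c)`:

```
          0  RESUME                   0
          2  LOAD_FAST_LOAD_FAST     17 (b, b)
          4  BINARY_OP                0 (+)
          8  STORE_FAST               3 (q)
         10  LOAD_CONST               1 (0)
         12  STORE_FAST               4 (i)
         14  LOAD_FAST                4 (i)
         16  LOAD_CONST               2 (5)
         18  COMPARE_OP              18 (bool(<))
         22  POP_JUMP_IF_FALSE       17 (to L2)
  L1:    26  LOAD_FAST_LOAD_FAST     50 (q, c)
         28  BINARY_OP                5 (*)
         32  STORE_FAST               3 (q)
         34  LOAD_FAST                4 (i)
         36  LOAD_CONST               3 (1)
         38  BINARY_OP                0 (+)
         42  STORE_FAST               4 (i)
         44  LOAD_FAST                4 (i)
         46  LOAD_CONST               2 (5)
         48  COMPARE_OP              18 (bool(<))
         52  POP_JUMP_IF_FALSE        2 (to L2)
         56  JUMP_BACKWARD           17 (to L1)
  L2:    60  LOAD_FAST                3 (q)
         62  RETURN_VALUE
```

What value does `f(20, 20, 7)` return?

LOAD_FAST_LOAD_FAST b,b → push 20,20
BINARY_OP + → 20 + 20 = 40
STORE_FAST q → q=40
LOAD_CONST → push 0
STORE_FAST i → i=0
LOAD_FAST i → push 0
LOAD_CONST → push 5
COMPARE_OP bool(<) → 0 vs 5 = True
POP_JUMP_IF_FALSE → pop True; no jump
LOAD_FAST_LOAD_FAST q,c → push 40,7
BINARY_OP * → 40 * 7 = 280
STORE_FAST q → q=280
LOAD_FAST i → push 0
LOAD_CONST → push 1
BINARY_OP + → 0 + 1 = 1
STORE_FAST i → i=1
LOAD_FAST i → push 1
LOAD_CONST → push 5
COMPARE_OP bool(<) → 1 vs 5 = True
POP_JUMP_IF_FALSE → pop True; no jump
LOAD_FAST_LOAD_FAST q,c → push 280,7
BINARY_OP * → 280 * 7 = 1960
STORE_FAST q → q=1960
LOAD_FAST i → push 1
LOAD_CONST → push 1
BINARY_OP + → 1 + 1 = 2
STORE_FAST i → i=2
LOAD_FAST i → push 2
LOAD_CONST → push 5
COMPARE_OP bool(<) → 2 vs 5 = True
POP_JUMP_IF_FALSE → pop True; no jump
LOAD_FAST_LOAD_FAST q,c → push 1960,7
BINARY_OP * → 1960 * 7 = 13720
STORE_FAST q → q=13720
LOAD_FAST i → push 2
LOAD_CONST → push 1
BINARY_OP + → 2 + 1 = 3
STORE_FAST i → i=3
LOAD_FAST i → push 3
LOAD_CONST → push 5
COMPARE_OP bool(<) → 3 vs 5 = True
POP_JUMP_IF_FALSE → pop True; no jump
LOAD_FAST_LOAD_FAST q,c → push 13720,7
BINARY_OP * → 13720 * 7 = 96040
STORE_FAST q → q=96040
LOAD_FAST i → push 3
LOAD_CONST → push 1
BINARY_OP + → 3 + 1 = 4
STORE_FAST i → i=4
LOAD_FAST i → push 4
LOAD_CONST → push 5
COMPARE_OP bool(<) → 4 vs 5 = True
POP_JUMP_IF_FALSE → pop True; no jump
LOAD_FAST_LOAD_FAST q,c → push 96040,7
BINARY_OP * → 96040 * 7 = 672280
STORE_FAST q → q=672280
LOAD_FAST i → push 4
LOAD_CONST → push 1
BINARY_OP + → 4 + 1 = 5
STORE_FAST i → i=5
LOAD_FAST i → push 5
LOAD_CONST → push 5
COMPARE_OP bool(<) → 5 vs 5 = False
POP_JUMP_IF_FALSE → pop False; jump
LOAD_FAST q → push 672280
RETURN_VALUE → return 672280.

672280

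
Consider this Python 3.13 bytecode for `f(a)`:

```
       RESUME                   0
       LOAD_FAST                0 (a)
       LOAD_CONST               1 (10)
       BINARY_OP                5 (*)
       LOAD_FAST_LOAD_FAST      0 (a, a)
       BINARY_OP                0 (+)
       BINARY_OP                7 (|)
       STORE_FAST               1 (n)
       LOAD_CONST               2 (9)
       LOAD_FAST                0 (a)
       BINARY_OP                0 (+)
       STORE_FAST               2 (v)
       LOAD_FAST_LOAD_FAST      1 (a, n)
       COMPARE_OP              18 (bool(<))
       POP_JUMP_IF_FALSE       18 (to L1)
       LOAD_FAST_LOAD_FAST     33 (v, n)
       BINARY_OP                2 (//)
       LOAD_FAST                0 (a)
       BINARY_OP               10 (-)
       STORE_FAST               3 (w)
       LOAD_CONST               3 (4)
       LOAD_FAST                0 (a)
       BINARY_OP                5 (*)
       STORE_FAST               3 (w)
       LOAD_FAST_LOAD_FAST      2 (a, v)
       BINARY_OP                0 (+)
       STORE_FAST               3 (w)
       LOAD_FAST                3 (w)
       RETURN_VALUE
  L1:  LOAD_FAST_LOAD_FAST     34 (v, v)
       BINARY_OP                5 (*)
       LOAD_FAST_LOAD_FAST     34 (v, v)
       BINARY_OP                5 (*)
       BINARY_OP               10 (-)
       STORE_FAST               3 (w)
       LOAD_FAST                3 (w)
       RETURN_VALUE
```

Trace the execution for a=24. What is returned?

57

LOAD_FAST a → push 24. Stack: [24]
LOAD_CONST → push 10. Stack: [24, 10]
BINARY_OP * → 24 * 10 = 240. Stack: [240]
LOAD_FAST_LOAD_FAST a,a → push 24,24. Stack: [240, 24, 24]
BINARY_OP + → 24 + 24 = 48. Stack: [240, 48]
BINARY_OP | → 240 | 48 = 240. Stack: [240]
STORE_FAST n → n=240. Stack: []
LOAD_CONST → push 9. Stack: [9]
LOAD_FAST a → push 24. Stack: [9, 24]
BINARY_OP + → 9 + 24 = 33. Stack: [33]
STORE_FAST v → v=33. Stack: []
LOAD_FAST_LOAD_FAST a,n → push 24,240. Stack: [24, 240]
COMPARE_OP bool(<) → 24 vs 240 = True. Stack: [True]
POP_JUMP_IF_FALSE → pop True; no jump. Stack: []
LOAD_FAST_LOAD_FAST v,n → push 33,240. Stack: [33, 240]
BINARY_OP // → 33 // 240 = 0. Stack: [0]
LOAD_FAST a → push 24. Stack: [0, 24]
BINARY_OP - → 0 - 24 = -24. Stack: [-24]
STORE_FAST w → w=-24. Stack: []
LOAD_CONST → push 4. Stack: [4]
LOAD_FAST a → push 24. Stack: [4, 24]
BINARY_OP * → 4 * 24 = 96. Stack: [96]
STORE_FAST w → w=96. Stack: []
LOAD_FAST_LOAD_FAST a,v → push 24,33. Stack: [24, 33]
BINARY_OP + → 24 + 33 = 57. Stack: [57]
STORE_FAST w → w=57. Stack: []
LOAD_FAST w → push 57. Stack: [57]
RETURN_VALUE → return 57.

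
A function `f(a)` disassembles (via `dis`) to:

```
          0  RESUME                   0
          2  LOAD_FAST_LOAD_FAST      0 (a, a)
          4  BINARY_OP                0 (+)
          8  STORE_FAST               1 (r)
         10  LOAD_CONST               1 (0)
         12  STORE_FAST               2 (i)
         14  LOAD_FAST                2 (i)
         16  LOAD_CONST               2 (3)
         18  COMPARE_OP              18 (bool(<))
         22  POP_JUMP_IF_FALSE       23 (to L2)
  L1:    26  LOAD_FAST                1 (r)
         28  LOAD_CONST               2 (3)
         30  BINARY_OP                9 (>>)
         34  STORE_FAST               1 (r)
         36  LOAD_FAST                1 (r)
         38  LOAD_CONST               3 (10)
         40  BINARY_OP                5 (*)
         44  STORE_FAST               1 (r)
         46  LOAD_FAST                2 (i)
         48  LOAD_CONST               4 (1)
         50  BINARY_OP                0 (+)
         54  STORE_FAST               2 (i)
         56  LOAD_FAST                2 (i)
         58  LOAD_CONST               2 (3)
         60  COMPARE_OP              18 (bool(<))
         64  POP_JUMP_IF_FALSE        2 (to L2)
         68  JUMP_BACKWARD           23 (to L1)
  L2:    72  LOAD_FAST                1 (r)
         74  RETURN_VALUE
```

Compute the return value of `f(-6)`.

LOAD_FAST_LOAD_FAST a,a → push -6,-6. Stack: [-6, -6]
BINARY_OP + → -6 + -6 = -12. Stack: [-12]
STORE_FAST r → r=-12. Stack: []
LOAD_CONST → push 0. Stack: [0]
STORE_FAST i → i=0. Stack: []
LOAD_FAST i → push 0. Stack: [0]
LOAD_CONST → push 3. Stack: [0, 3]
COMPARE_OP bool(<) → 0 vs 3 = True. Stack: [True]
POP_JUMP_IF_FALSE → pop True; no jump. Stack: []
LOAD_FAST r → push -12. Stack: [-12]
LOAD_CONST → push 3. Stack: [-12, 3]
BINARY_OP >> → -12 >> 3 = -2. Stack: [-2]
STORE_FAST r → r=-2. Stack: []
LOAD_FAST r → push -2. Stack: [-2]
LOAD_CONST → push 10. Stack: [-2, 10]
BINARY_OP * → -2 * 10 = -20. Stack: [-20]
STORE_FAST r → r=-20. Stack: []
LOAD_FAST i → push 0. Stack: [0]
LOAD_CONST → push 1. Stack: [0, 1]
BINARY_OP + → 0 + 1 = 1. Stack: [1]
STORE_FAST i → i=1. Stack: []
LOAD_FAST i → push 1. Stack: [1]
LOAD_CONST → push 3. Stack: [1, 3]
COMPARE_OP bool(<) → 1 vs 3 = True. Stack: [True]
POP_JUMP_IF_FALSE → pop True; no jump. Stack: []
LOAD_FAST r → push -20. Stack: [-20]
LOAD_CONST → push 3. Stack: [-20, 3]
BINARY_OP >> → -20 >> 3 = -3. Stack: [-3]
STORE_FAST r → r=-3. Stack: []
LOAD_FAST r → push -3. Stack: [-3]
LOAD_CONST → push 10. Stack: [-3, 10]
BINARY_OP * → -3 * 10 = -30. Stack: [-30]
STORE_FAST r → r=-30. Stack: []
LOAD_FAST i → push 1. Stack: [1]
LOAD_CONST → push 1. Stack: [1, 1]
BINARY_OP + → 1 + 1 = 2. Stack: [2]
STORE_FAST i → i=2. Stack: []
LOAD_FAST i → push 2. Stack: [2]
LOAD_CONST → push 3. Stack: [2, 3]
COMPARE_OP bool(<) → 2 vs 3 = True. Stack: [True]
POP_JUMP_IF_FALSE → pop True; no jump. Stack: []
LOAD_FAST r → push -30. Stack: [-30]
LOAD_CONST → push 3. Stack: [-30, 3]
BINARY_OP >> → -30 >> 3 = -4. Stack: [-4]
STORE_FAST r → r=-4. Stack: []
LOAD_FAST r → push -4. Stack: [-4]
LOAD_CONST → push 10. Stack: [-4, 10]
BINARY_OP * → -4 * 10 = -40. Stack: [-40]
STORE_FAST r → r=-40. Stack: []
LOAD_FAST i → push 2. Stack: [2]
LOAD_CONST → push 1. Stack: [2, 1]
BINARY_OP + → 2 + 1 = 3. Stack: [3]
STORE_FAST i → i=3. Stack: []
LOAD_FAST i → push 3. Stack: [3]
LOAD_CONST → push 3. Stack: [3, 3]
COMPARE_OP bool(<) → 3 vs 3 = False. Stack: [False]
POP_JUMP_IF_FALSE → pop False; jump. Stack: []
LOAD_FAST r → push -40. Stack: [-40]
RETURN_VALUE → return -40.

-40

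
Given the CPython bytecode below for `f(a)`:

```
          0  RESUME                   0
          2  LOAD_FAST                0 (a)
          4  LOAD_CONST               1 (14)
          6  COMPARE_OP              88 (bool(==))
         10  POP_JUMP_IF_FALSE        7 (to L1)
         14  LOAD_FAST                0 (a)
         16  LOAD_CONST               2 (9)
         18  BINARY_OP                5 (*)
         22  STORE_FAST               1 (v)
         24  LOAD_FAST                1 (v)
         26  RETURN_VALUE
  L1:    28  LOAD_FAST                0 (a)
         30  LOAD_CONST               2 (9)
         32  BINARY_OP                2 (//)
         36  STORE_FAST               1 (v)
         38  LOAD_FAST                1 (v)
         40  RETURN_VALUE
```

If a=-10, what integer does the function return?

LOAD_FAST a → push -10. Stack: [-10]
LOAD_CONST → push 14. Stack: [-10, 14]
COMPARE_OP bool(==) → -10 vs 14 = False. Stack: [False]
POP_JUMP_IF_FALSE → pop False; jump. Stack: []
LOAD_FAST a → push -10. Stack: [-10]
LOAD_CONST → push 9. Stack: [-10, 9]
BINARY_OP // → -10 // 9 = -2. Stack: [-2]
STORE_FAST v → v=-2. Stack: []
LOAD_FAST v → push -2. Stack: [-2]
RETURN_VALUE → return -2.

-2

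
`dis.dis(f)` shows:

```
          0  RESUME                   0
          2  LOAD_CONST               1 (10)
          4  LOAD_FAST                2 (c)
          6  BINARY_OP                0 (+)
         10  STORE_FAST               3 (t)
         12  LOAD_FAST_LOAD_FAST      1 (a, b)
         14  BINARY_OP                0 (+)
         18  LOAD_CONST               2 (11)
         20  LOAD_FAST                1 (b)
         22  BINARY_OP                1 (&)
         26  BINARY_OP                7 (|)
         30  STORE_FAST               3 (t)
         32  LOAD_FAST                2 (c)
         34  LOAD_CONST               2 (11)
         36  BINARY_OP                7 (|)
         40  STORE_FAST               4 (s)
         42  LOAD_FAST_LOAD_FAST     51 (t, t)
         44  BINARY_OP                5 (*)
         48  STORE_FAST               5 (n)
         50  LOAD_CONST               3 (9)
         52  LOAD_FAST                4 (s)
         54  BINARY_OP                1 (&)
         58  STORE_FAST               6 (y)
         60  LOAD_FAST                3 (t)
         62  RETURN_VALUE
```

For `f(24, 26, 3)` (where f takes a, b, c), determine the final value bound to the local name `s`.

LOAD_CONST → push 10. Stack: [10]
LOAD_FAST c → push 3. Stack: [10, 3]
BINARY_OP + → 10 + 3 = 13. Stack: [13]
STORE_FAST t → t=13. Stack: []
LOAD_FAST_LOAD_FAST a,b → push 24,26. Stack: [24, 26]
BINARY_OP + → 24 + 26 = 50. Stack: [50]
LOAD_CONST → push 11. Stack: [50, 11]
LOAD_FAST b → push 26. Stack: [50, 11, 26]
BINARY_OP & → 11 & 26 = 10. Stack: [50, 10]
BINARY_OP | → 50 | 10 = 58. Stack: [58]
STORE_FAST t → t=58. Stack: []
LOAD_FAST c → push 3. Stack: [3]
LOAD_CONST → push 11. Stack: [3, 11]
BINARY_OP | → 3 | 11 = 11. Stack: [11]
STORE_FAST s → s=11. Stack: []
LOAD_FAST_LOAD_FAST t,t → push 58,58. Stack: [58, 58]
BINARY_OP * → 58 * 58 = 3364. Stack: [3364]
STORE_FAST n → n=3364. Stack: []
LOAD_CONST → push 9. Stack: [9]
LOAD_FAST s → push 11. Stack: [9, 11]
BINARY_OP & → 9 & 11 = 9. Stack: [9]
STORE_FAST y → y=9. Stack: []
LOAD_FAST t → push 58. Stack: [58]
RETURN_VALUE → return 58.

11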